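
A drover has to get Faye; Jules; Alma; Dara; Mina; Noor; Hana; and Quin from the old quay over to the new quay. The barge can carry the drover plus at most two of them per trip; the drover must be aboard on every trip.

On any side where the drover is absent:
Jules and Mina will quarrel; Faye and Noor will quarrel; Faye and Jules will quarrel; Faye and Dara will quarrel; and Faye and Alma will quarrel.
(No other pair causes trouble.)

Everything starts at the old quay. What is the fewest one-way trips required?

9

Counting alone: the drover can take at most 2 across per trip to the new quay, so moving all 8 needs at least 4 loaded trips out, with a return between consecutive ones — at least 7 crossings.
The safety rule pushes this higher. Following every safe sequence of crossings, the most of the 8 that can be at the new quay as the barge arrives there on crossing 7 is 7 — never all 8.
So no plan with fewer than 9 crossings exists, and this one achieves 9:
1. Drover goes to the new quay with Faye and Jules.  [the old quay: Alma, Dara, Hana, Mina, Noor, Quin | the new quay: Faye, Jules]
2. Drover goes back to the old quay with Faye.  [the old quay: Alma, Dara, Faye, Hana, Mina, Noor, Quin | the new quay: Jules]
3. Drover goes to the new quay with Alma and Faye.  [the old quay: Dara, Hana, Mina, Noor, Quin | the new quay: Alma, Faye, Jules]
4. Drover goes back to the old quay with Faye.  [the old quay: Dara, Faye, Hana, Mina, Noor, Quin | the new quay: Alma, Jules]
5. Drover goes to the new quay with Dara and Noor.  [the old quay: Faye, Hana, Mina, Quin | the new quay: Alma, Dara, Jules, Noor]
6. Drover goes back to the old quay alone.  [the old quay: Faye, Hana, Mina, Quin | the new quay: Alma, Dara, Jules, Noor]
7. Drover goes to the new quay with Hana and Quin.  [the old quay: Faye, Mina | the new quay: Alma, Dara, Hana, Jules, Noor, Quin]
8. Drover goes back to the old quay alone.  [the old quay: Faye, Mina | the new quay: Alma, Dara, Hana, Jules, Noor, Quin]
9. Drover goes to the new quay with Faye and Mina.  [the old quay: — | the new quay: Alma, Dara, Faye, Hana, Jules, Mina, Noor, Quin]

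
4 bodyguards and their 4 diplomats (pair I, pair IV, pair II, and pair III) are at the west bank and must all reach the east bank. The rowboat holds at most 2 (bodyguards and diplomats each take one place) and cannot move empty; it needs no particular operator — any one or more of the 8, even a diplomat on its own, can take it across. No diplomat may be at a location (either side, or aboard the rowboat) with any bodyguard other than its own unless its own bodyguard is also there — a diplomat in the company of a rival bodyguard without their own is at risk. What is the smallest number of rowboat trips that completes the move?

Following every safe sequence of crossings from the start, the most of the 8 that can be at the east bank as the rowboat arrives there on crossings 1, 3, 5 is 2, 3, 4 respectively; the best ever achieved is 4 of 8.
From crossing 7 on, no configuration arises that was not already reachable earlier: only 44 distinct safe configurations (who is on which side, and where the rowboat is) can ever be reached, none of them has everyone across, and every continuation just revisits them. So no valid plan exists.

impossible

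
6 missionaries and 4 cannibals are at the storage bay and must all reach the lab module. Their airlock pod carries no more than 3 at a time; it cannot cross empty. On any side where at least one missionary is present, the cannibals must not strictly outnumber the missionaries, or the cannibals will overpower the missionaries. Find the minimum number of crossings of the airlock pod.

9

Counting alone: each trip to the lab module takes at most 3 across and each return brings at least 1 back, so after t trips out (and t−1 returns) at most 3t − (t−1) of the 10 are across; that first reaches 10 at t = 5, so at least 9 crossings are needed.
The plan below uses exactly 9 crossings, so it is optimal:
1. 2 cannibals → the lab module.  (the storage bay: 6M 2C; the lab module: 0M 2C)
2. 1 cannibal ← the storage bay.  (the storage bay: 6M 3C; the lab module: 0M 1C)
3. 3 cannibals → the lab module.  (the storage bay: 6M 0C; the lab module: 0M 4C)
4. 1 cannibal ← the storage bay.  (the storage bay: 6M 1C; the lab module: 0M 3C)
5. 3 missionaries → the lab module.  (the storage bay: 3M 1C; the lab module: 3M 3C)
6. 1 cannibal ← the storage bay.  (the storage bay: 3M 2C; the lab module: 3M 2C)
7. 1 missionary and 2 cannibals → the lab module.  (the storage bay: 2M 0C; the lab module: 4M 4C)
8. 1 cannibal ← the storage bay.  (the storage bay: 2M 1C; the lab module: 4M 3C)
9. 2 missionaries and 1 cannibal → the lab module.  (the storage bay: 0M 0C; the lab module: 6M 4C)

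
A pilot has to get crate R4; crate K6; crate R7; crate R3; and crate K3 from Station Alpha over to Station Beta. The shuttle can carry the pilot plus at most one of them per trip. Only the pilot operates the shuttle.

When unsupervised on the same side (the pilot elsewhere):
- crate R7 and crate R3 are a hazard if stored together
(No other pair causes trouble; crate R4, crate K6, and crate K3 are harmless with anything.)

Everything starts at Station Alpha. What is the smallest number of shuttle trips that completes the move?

Counting alone: the pilot can take at most 1 across per trip to Station Beta, so moving all 5 needs at least 5 loaded trips out, with a return between consecutive ones — at least 9 crossings.
The plan below uses exactly 9 crossings, so it is optimal:
1. Pilot goes to Station Beta with crate R7.
2. Pilot goes back to Station Alpha alone.
3. Pilot goes to Station Beta with crate R4.
4. Pilot goes back to Station Alpha alone.
5. Pilot goes to Station Beta with crate K6.
6. Pilot goes back to Station Alpha alone.
7. Pilot goes to Station Beta with crate K3.
8. Pilot goes back to Station Alpha alone.
9. Pilot goes to Station Beta with crate R3.

9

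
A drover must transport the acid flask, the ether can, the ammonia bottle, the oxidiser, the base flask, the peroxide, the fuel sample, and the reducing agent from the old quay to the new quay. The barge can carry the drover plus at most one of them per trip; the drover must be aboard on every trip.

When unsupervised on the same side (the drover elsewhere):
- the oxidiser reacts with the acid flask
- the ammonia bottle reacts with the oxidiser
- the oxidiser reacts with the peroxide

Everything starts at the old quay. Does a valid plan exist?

Following every safe sequence of crossings from the start, the most of the 8 that can be at the new quay as the barge arrives there on crossings 1, 3, 5, 7, 9, 11 is 1, 2, 3, 4, 5, 6 respectively; the best ever achieved is 6 of 8.
From crossing 13 on, no configuration arises that was not already reachable earlier: only 144 distinct safe configurations (who is on which side, and where the barge is) can ever be reached, none of them has everyone across, and every continuation just revisits them. So no valid plan exists.

No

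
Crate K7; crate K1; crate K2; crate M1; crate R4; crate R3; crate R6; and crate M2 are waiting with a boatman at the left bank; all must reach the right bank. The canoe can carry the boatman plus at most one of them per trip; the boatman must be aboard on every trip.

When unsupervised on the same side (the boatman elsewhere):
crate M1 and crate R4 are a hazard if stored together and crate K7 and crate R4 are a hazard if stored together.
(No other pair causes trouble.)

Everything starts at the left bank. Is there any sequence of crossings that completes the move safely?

Yes

1. Boatman goes to the right bank with crate R4.  [the left bank: crate K1, crate K2, crate K7, crate M1, crate M2, crate R3, crate R6 | the right bank: crate R4]
2. Boatman goes back to the left bank alone.  [the left bank: crate K1, crate K2, crate K7, crate M1, crate M2, crate R3, crate R6 | the right bank: crate R4]
3. Boatman goes to the right bank with crate K7.  [the left bank: crate K1, crate K2, crate M1, crate M2, crate R3, crate R6 | the right bank: crate K7, crate R4]
4. Boatman goes back to the left bank with crate R4.  [the left bank: crate K1, crate K2, crate M1, crate M2, crate R3, crate R4, crate R6 | the right bank: crate K7]
5. Boatman goes to the right bank with crate M1.  [the left bank: crate K1, crate K2, crate M2, crate R3, crate R4, crate R6 | the right bank: crate K7, crate M1]
6. Boatman goes back to the left bank alone.  [the left bank: crate K1, crate K2, crate M2, crate R3, crate R4, crate R6 | the right bank: crate K7, crate M1]
7. Boatman goes to the right bank with crate K1.  [the left bank: crate K2, crate M2, crate R3, crate R4, crate R6 | the right bank: crate K1, crate K7, crate M1]
8. Boatman goes back to the left bank alone.  [the left bank: crate K2, crate M2, crate R3, crate R4, crate R6 | the right bank: crate K1, crate K7, crate M1]
9. Boatman goes to the right bank with crate K2.  [the left bank: crate M2, crate R3, crate R4, crate R6 | the right bank: crate K1, crate K2, crate K7, crate M1]
10. Boatman goes back to the left bank alone.  [the left bank: crate M2, crate R3, crate R4, crate R6 | the right bank: crate K1, crate K2, crate K7, crate M1]
11. Boatman goes to the right bank with crate R3.  [the left bank: crate M2, crate R4, crate R6 | the right bank: crate K1, crate K2, crate K7, crate M1, crate R3]
12. Boatman goes back to the left bank alone.  [the left bank: crate M2, crate R4, crate R6 | the right bank: crate K1, crate K2, crate K7, crate M1, crate R3]
13. Boatman goes to the right bank with crate R6.  [the left bank: crate M2, crate R4 | the right bank: crate K1, crate K2, crate K7, crate M1, crate R3, crate R6]
14. Boatman goes back to the left bank alone.  [the left bank: crate M2, crate R4 | the right bank: crate K1, crate K2, crate K7, crate M1, crate R3, crate R6]
15. Boatman goes to the right bank with crate M2.  [the left bank: crate R4 | the right bank: crate K1, crate K2, crate K7, crate M1, crate M2, crate R3, crate R6]
16. Boatman goes back to the left bank alone.  [the left bank: crate R4 | the right bank: crate K1, crate K2, crate K7, crate M1, crate M2, crate R3, crate R6]
17. Boatman goes to the right bank with crate R4.  [the left bank: — | the right bank: crate K1, crate K2, crate K7, crate M1, crate M2, crate R3, crate R4, crate R6]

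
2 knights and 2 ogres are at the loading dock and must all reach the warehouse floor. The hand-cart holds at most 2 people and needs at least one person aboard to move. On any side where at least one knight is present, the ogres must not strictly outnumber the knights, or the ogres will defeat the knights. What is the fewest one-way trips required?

5

Counting alone: each trip to the warehouse floor takes at most 2 across and each return brings at least 1 back, so after t trips out (and t−1 returns) at most 2t − (t−1) of the 4 are across; that first reaches 4 at t = 3, so at least 5 crossings are needed.
The plan below uses exactly 5 crossings, so it is optimal:
1. 2 ogres → the warehouse floor.  (the loading dock: 2K 0O; the warehouse floor: 0K 2O)
2. 1 ogre ← the loading dock.  (the loading dock: 2K 1O; the warehouse floor: 0K 1O)
3. 2 knights → the warehouse floor.  (the loading dock: 0K 1O; the warehouse floor: 2K 1O)
4. 1 ogre ← the loading dock.  (the loading dock: 0K 2O; the warehouse floor: 2K 0O)
5. 2 ogres → the warehouse floor.  (the loading dock: 0K 0O; the warehouse floor: 2K 2O)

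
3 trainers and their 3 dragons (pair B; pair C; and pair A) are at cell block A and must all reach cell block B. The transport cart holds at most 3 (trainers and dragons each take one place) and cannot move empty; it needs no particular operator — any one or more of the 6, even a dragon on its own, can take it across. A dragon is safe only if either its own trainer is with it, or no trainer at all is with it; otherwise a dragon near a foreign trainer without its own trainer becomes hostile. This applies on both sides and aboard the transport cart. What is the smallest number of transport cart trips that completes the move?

5

Counting alone: each trip to cell block B takes at most 3 across and each return brings at least 1 back, so after t trips out (and t−1 returns) at most 3t − (t−1) of the 6 are across; that first reaches 6 at t = 3, so at least 5 crossings are needed.
The plan below uses exactly 5 crossings, so it is optimal:
1. dragon B and trainer B cross → cell block B.
2. trainer B crosses ← cell block A.
3. trainer A, trainer B, and trainer C cross → cell block B.
4. dragon B crosses ← cell block A.
5. dragon A, dragon B, and dragon C cross → cell block B.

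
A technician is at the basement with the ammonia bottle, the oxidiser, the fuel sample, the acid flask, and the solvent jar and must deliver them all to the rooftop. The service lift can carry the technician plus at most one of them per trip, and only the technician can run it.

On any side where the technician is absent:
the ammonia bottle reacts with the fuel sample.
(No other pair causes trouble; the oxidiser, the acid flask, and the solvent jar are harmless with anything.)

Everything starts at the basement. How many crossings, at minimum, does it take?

9

Counting alone: the technician can take at most 1 across per trip to the rooftop, so moving all 5 needs at least 5 loaded trips out, with a return between consecutive ones — at least 9 crossings.
The plan below uses exactly 9 crossings, so it is optimal:
1. Technician goes to the rooftop with the ammonia bottle.
2. Technician goes back to the basement alone.
3. Technician goes to the rooftop with the oxidiser.
4. Technician goes back to the basement alone.
5. Technician goes to the rooftop with the acid flask.
6. Technician goes back to the basement alone.
7. Technician goes to the rooftop with the solvent jar.
8. Technician goes back to the basement alone.
9. Technician goes to the rooftop with the fuel sample.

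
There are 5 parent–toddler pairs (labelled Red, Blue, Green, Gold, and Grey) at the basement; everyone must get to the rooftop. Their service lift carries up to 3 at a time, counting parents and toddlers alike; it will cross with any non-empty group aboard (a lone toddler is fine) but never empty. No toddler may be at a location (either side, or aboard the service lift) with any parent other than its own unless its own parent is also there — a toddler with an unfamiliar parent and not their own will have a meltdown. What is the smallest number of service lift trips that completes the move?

Counting alone: each trip to the rooftop takes at most 3 across and each return brings at least 1 back, so after t trips out (and t−1 returns) at most 3t − (t−1) of the 10 are across; that first reaches 10 at t = 5, so at least 9 crossings are needed.
The safety rule pushes this higher. Following every safe sequence of crossings, the most of the 10 that can be at the rooftop as the service lift arrives there on crossing 9 is 9 — never all 10.
So no plan with fewer than 11 crossings exists, and this one achieves 11:
1. parent Red and toddler Red cross → the rooftop.
2. parent Red crosses ← the basement.
3. toddler Blue, toddler Gold, and toddler Green cross → the rooftop.
4. toddler Red crosses ← the basement.
5. parent Blue, parent Gold, and parent Green cross → the rooftop.
6. parent Blue and toddler Blue cross ← the basement.
7. parent Blue, parent Grey, and parent Red cross → the rooftop.
8. toddler Green crosses ← the basement.
9. toddler Blue and toddler Red cross → the rooftop.
10. toddler Red crosses ← the basement.
11. toddler Green, toddler Grey, and toddler Red cross → the rooftop.

11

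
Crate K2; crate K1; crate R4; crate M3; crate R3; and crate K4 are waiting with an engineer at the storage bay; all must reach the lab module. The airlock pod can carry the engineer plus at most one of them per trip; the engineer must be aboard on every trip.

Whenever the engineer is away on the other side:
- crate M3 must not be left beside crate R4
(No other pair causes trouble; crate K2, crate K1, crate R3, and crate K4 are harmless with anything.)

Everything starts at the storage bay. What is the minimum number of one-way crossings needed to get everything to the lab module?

Counting alone: the engineer can take at most 1 across per trip to the lab module, so moving all 6 needs at least 6 loaded trips out, with a return between consecutive ones — at least 11 crossings.
The plan below uses exactly 11 crossings, so it is optimal:
1. Engineer goes to the lab module with crate R4.  [the storage bay: crate K1, crate K2, crate K4, crate M3, crate R3 | the lab module: crate R4]
2. Engineer goes back to the storage bay alone.  [the storage bay: crate K1, crate K2, crate K4, crate M3, crate R3 | the lab module: crate R4]
3. Engineer goes to the lab module with crate K2.  [the storage bay: crate K1, crate K4, crate M3, crate R3 | the lab module: crate K2, crate R4]
4. Engineer goes back to the storage bay alone.  [the storage bay: crate K1, crate K4, crate M3, crate R3 | the lab module: crate K2, crate R4]
5. Engineer goes to the lab module with crate K1.  [the storage bay: crate K4, crate M3, crate R3 | the lab module: crate K1, crate K2, crate R4]
6. Engineer goes back to the storage bay alone.  [the storage bay: crate K4, crate M3, crate R3 | the lab module: crate K1, crate K2, crate R4]
7. Engineer goes to the lab module with crate R3.  [the storage bay: crate K4, crate M3 | the lab module: crate K1, crate K2, crate R3, crate R4]
8. Engineer goes back to the storage bay alone.  [the storage bay: crate K4, crate M3 | the lab module: crate K1, crate K2, crate R3, crate R4]
9. Engineer goes to the lab module with crate K4.  [the storage bay: crate M3 | the lab module: crate K1, crate K2, crate K4, crate R3, crate R4]
10. Engineer goes back to the storage bay alone.  [the storage bay: crate M3 | the lab module: crate K1, crate K2, crate K4, crate R3, crate R4]
11. Engineer goes to the lab module with crate M3.  [the storage bay: — | the lab module: crate K1, crate K2, crate K4, crate M3, crate R3, crate R4]

11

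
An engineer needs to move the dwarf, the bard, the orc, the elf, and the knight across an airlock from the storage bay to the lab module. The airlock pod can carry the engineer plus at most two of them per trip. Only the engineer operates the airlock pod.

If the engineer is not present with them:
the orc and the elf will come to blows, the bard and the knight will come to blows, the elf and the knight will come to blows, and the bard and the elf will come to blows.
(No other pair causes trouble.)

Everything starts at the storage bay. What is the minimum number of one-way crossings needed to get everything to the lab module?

7

Counting alone: the engineer can take at most 2 across per trip to the lab module, so moving all 5 needs at least 3 loaded trips out, with a return between consecutive ones — at least 5 crossings.
The safety rule pushes this higher. Following every safe sequence of crossings, the most of the 5 that can be at the lab module as the airlock pod arrives there on crossing 5 is 4 — never all 5.
So no plan with fewer than 7 crossings exists, and this one achieves 7:
1. Engineer goes to the lab module with the bard and the elf.  [the storage bay: the dwarf, the knight, the orc | the lab module: the bard, the elf]
2. Engineer goes back to the storage bay with the bard.  [the storage bay: the bard, the dwarf, the knight, the orc | the lab module: the elf]
3. Engineer goes to the lab module with the bard and the dwarf.  [the storage bay: the knight, the orc | the lab module: the bard, the dwarf, the elf]
4. Engineer goes back to the storage bay with the bard.  [the storage bay: the bard, the knight, the orc | the lab module: the dwarf, the elf]
5. Engineer goes to the lab module with the bard and the orc.  [the storage bay: the knight | the lab module: the bard, the dwarf, the elf, the orc]
6. Engineer goes back to the storage bay with the elf.  [the storage bay: the elf, the knight | the lab module: the bard, the dwarf, the orc]
7. Engineer goes to the lab module with the elf and the knight.  [the storage bay: — | the lab module: the bard, the dwarf, the elf, the knight, the orc]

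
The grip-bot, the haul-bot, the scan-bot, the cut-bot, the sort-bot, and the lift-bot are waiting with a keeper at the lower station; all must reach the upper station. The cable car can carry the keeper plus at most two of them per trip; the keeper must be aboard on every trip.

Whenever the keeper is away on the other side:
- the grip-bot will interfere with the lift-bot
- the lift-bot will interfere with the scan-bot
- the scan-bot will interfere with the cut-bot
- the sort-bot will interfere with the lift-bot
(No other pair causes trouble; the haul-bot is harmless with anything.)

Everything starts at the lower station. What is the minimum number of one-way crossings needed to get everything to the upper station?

Counting alone: the keeper can take at most 2 across per trip to the upper station, so moving all 6 needs at least 3 loaded trips out, with a return between consecutive ones — at least 5 crossings.
The safety rule pushes this higher. Following every safe sequence of crossings, the most of the 6 that can be at the upper station as the cable car arrives there on crossing 5 is 5 — never all 6.
So no plan with fewer than 7 crossings exists, and this one achieves 7:
1. Keeper goes to the upper station with the lift-bot and the scan-bot.  [the lower station: the cut-bot, the grip-bot, the haul-bot, the sort-bot | the upper station: the lift-bot, the scan-bot]
2. Keeper goes back to the lower station with the scan-bot.  [the lower station: the cut-bot, the grip-bot, the haul-bot, the scan-bot, the sort-bot | the upper station: the lift-bot]
3. Keeper goes to the upper station with the grip-bot and the scan-bot.  [the lower station: the cut-bot, the haul-bot, the sort-bot | the upper station: the grip-bot, the lift-bot, the scan-bot]
4. Keeper goes back to the lower station with the lift-bot.  [the lower station: the cut-bot, the haul-bot, the lift-bot, the sort-bot | the upper station: the grip-bot, the scan-bot]
5. Keeper goes to the upper station with the haul-bot and the sort-bot.  [the lower station: the cut-bot, the lift-bot | the upper station: the grip-bot, the haul-bot, the scan-bot, the sort-bot]
6. Keeper goes back to the lower station alone.  [the lower station: the cut-bot, the lift-bot | the upper station: the grip-bot, the haul-bot, the scan-bot, the sort-bot]
7. Keeper goes to the upper station with the cut-bot and the lift-bot.  [the lower station: — | the upper station: the cut-bot, the grip-bot, the haul-bot, the lift-bot, the scan-bot, the sort-bot]

7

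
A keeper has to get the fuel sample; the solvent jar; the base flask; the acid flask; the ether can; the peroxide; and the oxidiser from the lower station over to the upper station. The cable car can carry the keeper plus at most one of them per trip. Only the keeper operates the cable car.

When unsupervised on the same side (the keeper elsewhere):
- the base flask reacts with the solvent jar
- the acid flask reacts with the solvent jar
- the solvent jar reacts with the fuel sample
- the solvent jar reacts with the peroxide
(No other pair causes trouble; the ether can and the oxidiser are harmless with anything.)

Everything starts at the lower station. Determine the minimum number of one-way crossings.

Following every safe sequence of crossings from the start, the most of the 7 that can be at the upper station as the cable car arrives there on crossings 1, 3, 5, 7 is 1, 2, 3, 4 respectively; the best ever achieved is 4 of 7.
From crossing 9 on, no configuration arises that was not already reachable earlier: only 44 distinct safe configurations (who is on which side, and where the cable car is) can ever be reached, none of them has everyone across, and every continuation just revisits them. So no valid plan exists.

impossible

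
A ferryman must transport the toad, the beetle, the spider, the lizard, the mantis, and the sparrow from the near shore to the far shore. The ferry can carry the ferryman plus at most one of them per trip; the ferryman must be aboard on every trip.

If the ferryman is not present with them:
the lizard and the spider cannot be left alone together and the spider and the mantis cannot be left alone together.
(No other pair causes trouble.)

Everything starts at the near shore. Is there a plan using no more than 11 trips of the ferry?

Counting alone: the ferryman can take at most 1 across per trip to the far shore, so moving all 6 needs at least 6 loaded trips out, with a return between consecutive ones — at least 11 crossings.
The safety rule pushes this higher. Following every safe sequence of crossings, the most of the 6 that can be at the far shore as the ferry arrives there on crossing 11 is 5 — never all 6.
So the move cannot be finished within 11 crossings. (The shortest complete plan takes 13:)
1. Ferryman goes to the far shore with the spider.  [the near shore: the beetle, the lizard, the mantis, the sparrow, the toad | the far shore: the spider]
2. Ferryman goes back to the near shore alone.  [the near shore: the beetle, the lizard, the mantis, the sparrow, the toad | the far shore: the spider]
3. Ferryman goes to the far shore with the toad.  [the near shore: the beetle, the lizard, the mantis, the sparrow | the far shore: the spider, the toad]
4. Ferryman goes back to the near shore alone.  [the near shore: the beetle, the lizard, the mantis, the sparrow | the far shore: the spider, the toad]
5. Ferryman goes to the far shore with the beetle.  [the near shore: the lizard, the mantis, the sparrow | the far shore: the beetle, the spider, the toad]
6. Ferryman goes back to the near shore alone.  [the near shore: the lizard, the mantis, the sparrow | the far shore: the beetle, the spider, the toad]
7. Ferryman goes to the far shore with the lizard.  [the near shore: the mantis, the sparrow | the far shore: the beetle, the lizard, the spider, the toad]
8. Ferryman goes back to the near shore with the spider.  [the near shore: the mantis, the sparrow, the spider | the far shore: the beetle, the lizard, the toad]
9. Ferryman goes to the far shore with the mantis.  [the near shore: the sparrow, the spider | the far shore: the beetle, the lizard, the mantis, the toad]
10. Ferryman goes back to the near shore alone.  [the near shore: the sparrow, the spider | the far shore: the beetle, the lizard, the mantis, the toad]
11. Ferryman goes to the far shore with the sparrow.  [the near shore: the spider | the far shore: the beetle, the lizard, the mantis, the sparrow, the toad]
12. Ferryman goes back to the near shore alone.  [the near shore: the spider | the far shore: the beetle, the lizard, the mantis, the sparrow, the toad]
13. Ferryman goes to the far shore with the spider.  [the near shore: — | the far shore: the beetle, the lizard, the mantis, the sparrow, the spider, the toad]

No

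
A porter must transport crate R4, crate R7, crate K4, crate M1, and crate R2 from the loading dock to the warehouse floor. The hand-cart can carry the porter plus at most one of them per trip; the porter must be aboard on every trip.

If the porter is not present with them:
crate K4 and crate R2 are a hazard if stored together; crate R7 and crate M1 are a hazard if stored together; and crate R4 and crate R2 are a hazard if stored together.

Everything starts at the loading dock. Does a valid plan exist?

No

Whatever the first load, the items left behind include a forbidden pair without the porter. No opening move is safe, so no plan exists.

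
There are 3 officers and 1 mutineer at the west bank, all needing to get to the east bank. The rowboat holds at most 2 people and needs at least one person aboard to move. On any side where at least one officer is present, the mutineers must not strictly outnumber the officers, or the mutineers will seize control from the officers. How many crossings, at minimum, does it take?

Counting alone: each trip to the east bank takes at most 2 across and each return brings at least 1 back, so after t trips out (and t−1 returns) at most 2t − (t−1) of the 4 are across; that first reaches 4 at t = 3, so at least 5 crossings are needed.
The plan below uses exactly 5 crossings, so it is optimal:
1. 1 officer and 1 mutineer → the east bank.  (the west bank: 2O 0M; the east bank: 1O 1M)
2. 1 mutineer ← the west bank.  (the west bank: 2O 1M; the east bank: 1O 0M)
3. 1 officer and 1 mutineer → the east bank.  (the west bank: 1O 0M; the east bank: 2O 1M)
4. 1 mutineer ← the west bank.  (the west bank: 1O 1M; the east bank: 2O 0M)
5. 1 officer and 1 mutineer → the east bank.  (the west bank: 0O 0M; the east bank: 3O 1M)

5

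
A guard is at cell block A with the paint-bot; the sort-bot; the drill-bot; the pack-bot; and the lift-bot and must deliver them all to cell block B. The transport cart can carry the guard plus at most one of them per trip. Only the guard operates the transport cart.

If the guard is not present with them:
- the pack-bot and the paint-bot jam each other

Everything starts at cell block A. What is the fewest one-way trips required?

9

Counting alone: the guard can take at most 1 across per trip to cell block B, so moving all 5 needs at least 5 loaded trips out, with a return between consecutive ones — at least 9 crossings.
The plan below uses exactly 9 crossings, so it is optimal:
1. Guard goes to cell block B with the paint-bot.
2. Guard goes back to cell block A alone.
3. Guard goes to cell block B with the sort-bot.
4. Guard goes back to cell block A alone.
5. Guard goes to cell block B with the drill-bot.
6. Guard goes back to cell block A alone.
7. Guard goes to cell block B with the lift-bot.
8. Guard goes back to cell block A alone.
9. Guard goes to cell block B with the pack-bot.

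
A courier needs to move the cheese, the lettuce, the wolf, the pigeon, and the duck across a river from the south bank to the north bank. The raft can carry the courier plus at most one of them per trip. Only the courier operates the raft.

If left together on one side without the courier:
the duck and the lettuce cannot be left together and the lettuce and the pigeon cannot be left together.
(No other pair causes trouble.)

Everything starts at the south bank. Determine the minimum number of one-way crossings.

Counting alone: the courier can take at most 1 across per trip to the north bank, so moving all 5 needs at least 5 loaded trips out, with a return between consecutive ones — at least 9 crossings.
The safety rule pushes this higher. Following every safe sequence of crossings, the most of the 5 that can be at the north bank as the raft arrives there on crossing 9 is 4 — never all 5.
So no plan with fewer than 11 crossings exists, and this one achieves 11:
1. Courier goes to the north bank with the lettuce.
2. Courier goes back to the south bank alone.
3. Courier goes to the north bank with the cheese.
4. Courier goes back to the south bank alone.
5. Courier goes to the north bank with the wolf.
6. Courier goes back to the south bank alone.
7. Courier goes to the north bank with the pigeon.
8. Courier goes back to the south bank with the lettuce.
9. Courier goes to the north bank with the duck.
10. Courier goes back to the south bank alone.
11. Courier goes to the north bank with the lettuce.

11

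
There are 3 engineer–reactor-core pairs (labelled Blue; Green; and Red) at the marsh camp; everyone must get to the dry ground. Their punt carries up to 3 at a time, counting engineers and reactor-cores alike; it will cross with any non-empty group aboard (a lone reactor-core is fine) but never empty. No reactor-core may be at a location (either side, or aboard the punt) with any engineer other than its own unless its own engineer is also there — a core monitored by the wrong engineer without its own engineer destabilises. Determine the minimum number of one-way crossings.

Counting alone: each trip to the dry ground takes at most 3 across and each return brings at least 1 back, so after t trips out (and t−1 returns) at most 3t − (t−1) of the 6 are across; that first reaches 6 at t = 3, so at least 5 crossings are needed.
The plan below uses exactly 5 crossings, so it is optimal:
1. engineer Blue and reactor-core Blue cross → the dry ground.
2. engineer Blue crosses ← the marsh camp.
3. engineer Blue, engineer Green, and engineer Red cross → the dry ground.
4. reactor-core Blue crosses ← the marsh camp.
5. reactor-core Blue, reactor-core Green, and reactor-core Red cross → the dry ground.

5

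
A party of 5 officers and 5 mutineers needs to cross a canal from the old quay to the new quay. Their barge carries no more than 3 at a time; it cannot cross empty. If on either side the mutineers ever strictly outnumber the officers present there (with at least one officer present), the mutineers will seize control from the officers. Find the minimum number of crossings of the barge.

11

Counting alone: each trip to the new quay takes at most 3 across and each return brings at least 1 back, so after t trips out (and t−1 returns) at most 3t − (t−1) of the 10 are across; that first reaches 10 at t = 5, so at least 9 crossings are needed.
The safety rule pushes this higher. Following every safe sequence of crossings, the most of the 10 that can be at the new quay as the barge arrives there on crossing 9 is 9 — never all 10.
So no plan with fewer than 11 crossings exists, and this one achieves 11:
1. 2 mutineers → the new quay.  (the old quay: 5O 3M; the new quay: 0O 2M)
2. 1 mutineer ← the old quay.  (the old quay: 5O 4M; the new quay: 0O 1M)
3. 3 mutineers → the new quay.  (the old quay: 5O 1M; the new quay: 0O 4M)
4. 1 mutineer ← the old quay.  (the old quay: 5O 2M; the new quay: 0O 3M)
5. 3 officers → the new quay.  (the old quay: 2O 2M; the new quay: 3O 3M)
6. 1 officer and 1 mutineer ← the old quay.  (the old quay: 3O 3M; the new quay: 2O 2M)
7. 3 officers → the new quay.  (the old quay: 0O 3M; the new quay: 5O 2M)
8. 1 mutineer ← the old quay.  (the old quay: 0O 4M; the new quay: 5O 1M)
9. 2 mutineers → the new quay.  (the old quay: 0O 2M; the new quay: 5O 3M)
10. 1 mutineer ← the old quay.  (the old quay: 0O 3M; the new quay: 5O 2M)
11. 3 mutineers → the new quay.  (the old quay: 0O 0M; the new quay: 5O 5M)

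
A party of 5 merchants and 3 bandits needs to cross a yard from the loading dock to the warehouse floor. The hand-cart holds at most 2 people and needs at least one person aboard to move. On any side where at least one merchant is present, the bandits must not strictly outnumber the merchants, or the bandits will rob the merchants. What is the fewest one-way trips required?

Counting alone: each trip to the warehouse floor takes at most 2 across and each return brings at least 1 back, so after t trips out (and t−1 returns) at most 2t − (t−1) of the 8 are across; that first reaches 8 at t = 7, so at least 13 crossings are needed.
The plan below uses exactly 13 crossings, so it is optimal:
1. 2 bandits → the warehouse floor.  (the loading dock: 5M 1B; the warehouse floor: 0M 2B)
2. 1 bandit ← the loading dock.  (the loading dock: 5M 2B; the warehouse floor: 0M 1B)
3. 2 bandits → the warehouse floor.  (the loading dock: 5M 0B; the warehouse floor: 0M 3B)
4. 1 bandit ← the loading dock.  (the loading dock: 5M 1B; the warehouse floor: 0M 2B)
5. 2 merchants → the warehouse floor.  (the loading dock: 3M 1B; the warehouse floor: 2M 2B)
6. 1 bandit ← the loading dock.  (the loading dock: 3M 2B; the warehouse floor: 2M 1B)
7. 1 merchant and 1 bandit → the warehouse floor.  (the loading dock: 2M 1B; the warehouse floor: 3M 2B)
8. 1 bandit ← the loading dock.  (the loading dock: 2M 2B; the warehouse floor: 3M 1B)
9. 2 bandits → the warehouse floor.  (the loading dock: 2M 0B; the warehouse floor: 3M 3B)
10. 1 bandit ← the loading dock.  (the loading dock: 2M 1B; the warehouse floor: 3M 2B)
11. 1 merchant and 1 bandit → the warehouse floor.  (the loading dock: 1M 0B; the warehouse floor: 4M 3B)
12. 1 bandit ← the loading dock.  (the loading dock: 1M 1B; the warehouse floor: 4M 2B)
13. 1 merchant and 1 bandit → the warehouse floor.  (the loading dock: 0M 0B; the warehouse floor: 5M 3B)

13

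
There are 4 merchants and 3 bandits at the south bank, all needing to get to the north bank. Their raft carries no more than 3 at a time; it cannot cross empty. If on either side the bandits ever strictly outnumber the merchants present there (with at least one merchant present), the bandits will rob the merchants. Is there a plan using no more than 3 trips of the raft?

Counting alone: each trip to the north bank takes at most 3 across and each return brings at least 1 back, so after t trips out (and t−1 returns) at most 3t − (t−1) of the 7 are across; that first reaches 7 at t = 3, so at least 5 crossings are needed.
Since 3 < 5, 3 crossings cannot be enough. (The shortest complete plan in fact takes 5:)
1. 3 bandits → the north bank.  (the south bank: 4M 0B; the north bank: 0M 3B)
2. 1 bandit ← the south bank.  (the south bank: 4M 1B; the north bank: 0M 2B)
3. 3 merchants → the north bank.  (the south bank: 1M 1B; the north bank: 3M 2B)
4. 1 merchant ← the south bank.  (the south bank: 2M 1B; the north bank: 2M 2B)
5. 2 merchants and 1 bandit → the north bank.  (the south bank: 0M 0B; the north bank: 4M 3B)

No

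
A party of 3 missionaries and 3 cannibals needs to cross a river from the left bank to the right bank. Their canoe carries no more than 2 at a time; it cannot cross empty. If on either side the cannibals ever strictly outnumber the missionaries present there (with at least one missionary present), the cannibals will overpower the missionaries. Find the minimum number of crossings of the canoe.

Counting alone: each trip to the right bank takes at most 2 across and each return brings at least 1 back, so after t trips out (and t−1 returns) at most 2t − (t−1) of the 6 are across; that first reaches 6 at t = 5, so at least 9 crossings are needed.
The safety rule pushes this higher. Following every safe sequence of crossings, the most of the 6 that can be at the right bank as the canoe arrives there on crossing 9 is 5 — never all 6.
So no plan with fewer than 11 crossings exists, and this one achieves 11:
1. 2 cannibals → the right bank.  (the left bank: 3M 1C; the right bank: 0M 2C)
2. 1 cannibal ← the left bank.  (the left bank: 3M 2C; the right bank: 0M 1C)
3. 2 cannibals → the right bank.  (the left bank: 3M 0C; the right bank: 0M 3C)
4. 1 cannibal ← the left bank.  (the left bank: 3M 1C; the right bank: 0M 2C)
5. 2 missionaries → the right bank.  (the left bank: 1M 1C; the right bank: 2M 2C)
6. 1 missionary and 1 cannibal ← the left bank.  (the left bank: 2M 2C; the right bank: 1M 1C)
7. 2 missionaries → the right bank.  (the left bank: 0M 2C; the right bank: 3M 1C)
8. 1 cannibal ← the left bank.  (the left bank: 0M 3C; the right bank: 3M 0C)
9. 2 cannibals → the right bank.  (the left bank: 0M 1C; the right bank: 3M 2C)
10. 1 cannibal ← the left bank.  (the left bank: 0M 2C; the right bank: 3M 1C)
11. 2 cannibals → the right bank.  (the left bank: 0M 0C; the right bank: 3M 3C)

11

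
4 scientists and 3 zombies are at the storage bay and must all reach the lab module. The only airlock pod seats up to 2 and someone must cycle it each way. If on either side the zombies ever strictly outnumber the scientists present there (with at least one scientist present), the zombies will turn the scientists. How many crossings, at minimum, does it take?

Counting alone: each trip to the lab module takes at most 2 across and each return brings at least 1 back, so after t trips out (and t−1 returns) at most 2t − (t−1) of the 7 are across; that first reaches 7 at t = 6, so at least 11 crossings are needed.
The plan below uses exactly 11 crossings, so it is optimal:
1. 2 zombies → the lab module.  (the storage bay: 4S 1Z; the lab module: 0S 2Z)
2. 1 zombie ← the storage bay.  (the storage bay: 4S 2Z; the lab module: 0S 1Z)
3. 2 zombies → the lab module.  (the storage bay: 4S 0Z; the lab module: 0S 3Z)
4. 1 zombie ← the storage bay.  (the storage bay: 4S 1Z; the lab module: 0S 2Z)
5. 2 scientists → the lab module.  (the storage bay: 2S 1Z; the lab module: 2S 2Z)
6. 1 zombie ← the storage bay.  (the storage bay: 2S 2Z; the lab module: 2S 1Z)
7. 1 scientist and 1 zombie → the lab module.  (the storage bay: 1S 1Z; the lab module: 3S 2Z)
8. 1 scientist ← the storage bay.  (the storage bay: 2S 1Z; the lab module: 2S 2Z)
9. 1 scientist and 1 zombie → the lab module.  (the storage bay: 1S 0Z; the lab module: 3S 3Z)
10. 1 zombie ← the storage bay.  (the storage bay: 1S 1Z; the lab module: 3S 2Z)
11. 1 scientist and 1 zombie → the lab module.  (the storage bay: 0S 0Z; the lab module: 4S 3Z)

11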